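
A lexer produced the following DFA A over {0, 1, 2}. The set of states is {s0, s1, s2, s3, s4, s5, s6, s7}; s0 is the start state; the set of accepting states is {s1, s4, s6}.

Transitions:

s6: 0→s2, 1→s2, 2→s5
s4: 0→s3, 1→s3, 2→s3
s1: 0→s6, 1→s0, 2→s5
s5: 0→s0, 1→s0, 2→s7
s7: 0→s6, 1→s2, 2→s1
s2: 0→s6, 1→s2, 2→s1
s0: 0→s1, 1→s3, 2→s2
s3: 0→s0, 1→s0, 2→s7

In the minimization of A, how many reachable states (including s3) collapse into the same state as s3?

2

First remove the unreachable states {s4}; 7 states remain.
Start with accepting vs non-accepting: {s1,s6} | {s0,s2,s3,s5,s7}.
Refine {s1,s6} on symbol 0: members go to different blocks, giving {s1} and {s6}.
Split {s0,s2,s3,s5,s7} by δ(·,0) → {s2,s7} and {s3,s5} and {s0}.
Stable partition: {s1} | {s2,s7} | {s6} | {s3,s5} | {s0} — 5 equivalence classes.
State s3 belongs to the block {s3,s5}, which has 2 states.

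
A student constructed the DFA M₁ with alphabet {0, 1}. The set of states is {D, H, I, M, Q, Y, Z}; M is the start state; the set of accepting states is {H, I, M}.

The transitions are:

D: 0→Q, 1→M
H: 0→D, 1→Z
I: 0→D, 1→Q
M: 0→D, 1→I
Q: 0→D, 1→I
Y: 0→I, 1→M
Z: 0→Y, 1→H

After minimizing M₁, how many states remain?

Reachable states from the start: {D,I,M,Q}. Unreachable: {H,Y,Z} — drop them.
Start with accepting vs non-accepting: {I,M} | {D,Q}.
Split {I,M} by δ(·,1) → {I} and {M}.
Split {D,Q} by δ(·,1) → {Q} and {D}.
The partition is now stable with 4 blocks: {I} | {Q} | {M} | {D}.

4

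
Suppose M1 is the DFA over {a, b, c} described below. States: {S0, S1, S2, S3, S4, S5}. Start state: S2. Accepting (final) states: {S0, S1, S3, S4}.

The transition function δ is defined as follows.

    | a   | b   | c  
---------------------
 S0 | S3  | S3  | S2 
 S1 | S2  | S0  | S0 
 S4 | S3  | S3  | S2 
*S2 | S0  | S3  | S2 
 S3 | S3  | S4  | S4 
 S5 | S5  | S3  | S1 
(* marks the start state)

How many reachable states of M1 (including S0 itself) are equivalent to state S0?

States {S1,S5} cannot be reached from the start state, so discard them.
Start with accepting vs non-accepting: {S0,S3,S4} | {S2}.
On input c, block {S0,S3,S4} splits into {S0,S4} and {S3}.
No further refinement is possible. Final partition (3 blocks): {S0,S4} | {S2} | {S3}.
State S0 belongs to the block {S0,S4}, which has 2 states.

2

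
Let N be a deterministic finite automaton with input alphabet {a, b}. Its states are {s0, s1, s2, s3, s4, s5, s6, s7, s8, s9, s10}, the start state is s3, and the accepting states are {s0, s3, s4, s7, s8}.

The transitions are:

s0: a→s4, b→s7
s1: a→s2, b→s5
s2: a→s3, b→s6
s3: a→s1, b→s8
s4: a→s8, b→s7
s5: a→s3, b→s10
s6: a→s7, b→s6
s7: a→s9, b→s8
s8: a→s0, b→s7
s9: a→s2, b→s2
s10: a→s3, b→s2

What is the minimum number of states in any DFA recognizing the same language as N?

Initial partition by acceptance: {s0,s3,s4,s7,s8} | {s1,s2,s5,s6,s9,s10}.
Split {s0,s3,s4,s7,s8} by δ(·,a) → {s0,s4,s8} and {s3,s7}.
On input a, block {s1,s2,s5,s6,s9,s10} splits into {s2,s5,s6,s10} and {s1,s9}.
The partition is now stable with 4 blocks: {s0,s4,s8} | {s2,s5,s6,s10} | {s3,s7} | {s1,s9}.

4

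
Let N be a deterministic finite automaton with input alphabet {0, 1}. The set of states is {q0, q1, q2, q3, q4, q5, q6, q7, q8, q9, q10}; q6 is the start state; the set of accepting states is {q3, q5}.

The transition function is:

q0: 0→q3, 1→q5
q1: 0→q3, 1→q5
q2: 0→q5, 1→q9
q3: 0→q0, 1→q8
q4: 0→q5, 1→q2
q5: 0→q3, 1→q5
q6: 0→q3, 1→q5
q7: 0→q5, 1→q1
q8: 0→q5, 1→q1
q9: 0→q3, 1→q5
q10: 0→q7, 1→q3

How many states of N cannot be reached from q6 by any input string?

BFS from q6 reaches {q0, q1, q3, q5, q6, q8}; the 5 state(s) q2, q4, q7, q9, q10 are never visited.

5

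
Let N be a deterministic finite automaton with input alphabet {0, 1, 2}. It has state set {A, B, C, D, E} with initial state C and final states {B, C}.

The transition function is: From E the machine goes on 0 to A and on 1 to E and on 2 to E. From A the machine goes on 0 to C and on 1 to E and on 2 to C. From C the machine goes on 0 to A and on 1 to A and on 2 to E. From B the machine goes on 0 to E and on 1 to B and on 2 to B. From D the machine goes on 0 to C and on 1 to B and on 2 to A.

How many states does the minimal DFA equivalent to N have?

3

Reachable states from the start: {A,C,E}. Unreachable: {B,D} — drop them.
P0 = {C} | {A,E}.
Refine {A,E} on symbol 0: members go to different blocks, giving {A} and {E}.
The partition is now stable with 3 blocks: {C} | {A} | {E}.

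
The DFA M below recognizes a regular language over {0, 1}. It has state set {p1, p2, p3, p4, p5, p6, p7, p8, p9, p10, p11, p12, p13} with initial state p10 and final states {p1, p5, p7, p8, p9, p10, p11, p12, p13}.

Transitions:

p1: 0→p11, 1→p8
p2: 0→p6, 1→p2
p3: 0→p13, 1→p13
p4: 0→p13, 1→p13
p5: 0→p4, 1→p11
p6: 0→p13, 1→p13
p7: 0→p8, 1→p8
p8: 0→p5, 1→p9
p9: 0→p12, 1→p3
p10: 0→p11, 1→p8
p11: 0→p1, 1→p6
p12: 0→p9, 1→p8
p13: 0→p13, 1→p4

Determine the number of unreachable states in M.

2

No path from p10 leads to p2, p7; the other 11 states are all reachable.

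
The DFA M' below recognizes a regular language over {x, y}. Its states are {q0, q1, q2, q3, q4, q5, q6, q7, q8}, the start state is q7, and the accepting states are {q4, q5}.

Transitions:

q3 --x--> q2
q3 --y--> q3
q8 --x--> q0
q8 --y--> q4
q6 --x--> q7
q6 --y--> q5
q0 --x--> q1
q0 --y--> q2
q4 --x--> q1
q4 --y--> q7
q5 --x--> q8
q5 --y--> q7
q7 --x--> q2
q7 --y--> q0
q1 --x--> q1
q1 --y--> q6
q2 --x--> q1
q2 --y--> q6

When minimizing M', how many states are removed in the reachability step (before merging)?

Starting at q7 and following transitions, the reachable set is {q0, q1, q2, q4, q5, q6, q7, q8}. That leaves q3 unreachable — 1 in total.

1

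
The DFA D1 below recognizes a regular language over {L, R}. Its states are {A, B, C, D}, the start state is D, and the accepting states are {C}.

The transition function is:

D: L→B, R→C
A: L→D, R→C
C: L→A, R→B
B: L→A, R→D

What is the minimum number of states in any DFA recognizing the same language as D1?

4

Every state is reachable, so we keep all 4.
Start with accepting vs non-accepting: {C} | {A,B,D}.
Split {A,B,D} by δ(·,R) → {A,D} and {B}.
Split {A,D} by δ(·,L) → {A} and {D}.
Stable partition: {C} | {A} | {B} | {D} — 4 equivalence classes.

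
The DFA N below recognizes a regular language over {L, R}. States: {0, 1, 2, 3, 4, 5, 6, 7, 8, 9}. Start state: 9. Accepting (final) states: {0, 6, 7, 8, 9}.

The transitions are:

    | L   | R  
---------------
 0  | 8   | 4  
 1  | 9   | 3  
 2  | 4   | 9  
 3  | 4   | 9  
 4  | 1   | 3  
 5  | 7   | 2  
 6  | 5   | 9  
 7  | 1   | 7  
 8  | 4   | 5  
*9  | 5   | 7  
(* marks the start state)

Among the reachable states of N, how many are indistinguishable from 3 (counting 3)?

2

First remove the unreachable states {0,6,8}; 7 states remain.
Initial partition by acceptance: {7,9} | {1,2,3,4,5}.
On input L, block {1,2,3,4,5} splits into {2,3,4} and {1,5}.
On input L, block {2,3,4} splits into {2,3} and {4}.
No further refinement is possible. Final partition (4 blocks): {7,9} | {2,3} | {1,5} | {4}.
State 3 belongs to the block {2,3}, which has 2 states.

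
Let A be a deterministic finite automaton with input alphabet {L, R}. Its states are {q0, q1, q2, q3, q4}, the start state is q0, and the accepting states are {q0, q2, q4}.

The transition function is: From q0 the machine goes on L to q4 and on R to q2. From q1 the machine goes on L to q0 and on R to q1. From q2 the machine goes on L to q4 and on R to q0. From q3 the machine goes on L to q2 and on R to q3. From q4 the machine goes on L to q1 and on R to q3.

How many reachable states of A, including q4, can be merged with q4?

Every state is reachable, so we keep all 5.
Start with accepting vs non-accepting: {q0,q2,q4} | {q1,q3}.
Refine {q0,q2,q4} on symbol L: members go to different blocks, giving {q0,q2} and {q4}.
The partition is now stable with 3 blocks: {q0,q2} | {q1,q3} | {q4}.
The equivalence class containing q4 is {q4}, of size 1.

1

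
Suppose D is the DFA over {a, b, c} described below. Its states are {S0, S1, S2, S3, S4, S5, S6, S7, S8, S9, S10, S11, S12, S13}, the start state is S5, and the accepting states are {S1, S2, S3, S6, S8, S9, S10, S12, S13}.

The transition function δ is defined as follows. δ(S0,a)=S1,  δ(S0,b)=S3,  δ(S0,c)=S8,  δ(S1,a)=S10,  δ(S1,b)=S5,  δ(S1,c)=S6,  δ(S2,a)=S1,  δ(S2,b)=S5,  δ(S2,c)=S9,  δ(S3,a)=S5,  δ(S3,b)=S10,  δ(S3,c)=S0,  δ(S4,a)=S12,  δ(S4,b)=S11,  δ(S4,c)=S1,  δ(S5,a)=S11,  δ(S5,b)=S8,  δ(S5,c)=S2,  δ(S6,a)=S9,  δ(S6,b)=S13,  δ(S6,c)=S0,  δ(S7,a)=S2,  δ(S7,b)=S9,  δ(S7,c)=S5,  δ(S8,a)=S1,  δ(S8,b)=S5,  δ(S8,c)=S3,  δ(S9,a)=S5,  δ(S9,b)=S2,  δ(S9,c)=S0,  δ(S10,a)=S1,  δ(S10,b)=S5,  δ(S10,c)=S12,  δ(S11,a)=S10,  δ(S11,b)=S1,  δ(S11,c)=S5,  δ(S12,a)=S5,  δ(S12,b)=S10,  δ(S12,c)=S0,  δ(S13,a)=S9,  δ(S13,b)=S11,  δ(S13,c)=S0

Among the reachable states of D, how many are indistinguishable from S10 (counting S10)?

Reachable states from the start: {S0,S1,S2,S3,S5,S6,S8,S9,S10,S11,S12,S13}. Unreachable: {S4,S7} — drop them.
P0 = {S1,S2,S3,S6,S8,S9,S10,S12,S13} | {S0,S5,S11}.
Split {S1,S2,S3,S6,S8,S9,S10,S12,S13} by δ(·,a) → {S1,S2,S6,S8,S10,S13} and {S3,S9,S12}.
Split {S1,S2,S6,S8,S10,S13} by δ(·,a) → {S1,S2,S8,S10} and {S6,S13}.
On input c, block {S1,S2,S8,S10} splits into {S2,S8,S10} and {S1}.
Split {S0,S5,S11} by δ(·,a) → {S0} and {S5} and {S11}.
Split {S6,S13} by δ(·,b) → {S6} and {S13}.
Stable partition: {S2,S8,S10} | {S0} | {S3,S9,S12} | {S6} | {S1} | {S5} | {S11} | {S13} — 8 equivalence classes.
The equivalence class containing S10 is {S2,S8,S10}, of size 3.

3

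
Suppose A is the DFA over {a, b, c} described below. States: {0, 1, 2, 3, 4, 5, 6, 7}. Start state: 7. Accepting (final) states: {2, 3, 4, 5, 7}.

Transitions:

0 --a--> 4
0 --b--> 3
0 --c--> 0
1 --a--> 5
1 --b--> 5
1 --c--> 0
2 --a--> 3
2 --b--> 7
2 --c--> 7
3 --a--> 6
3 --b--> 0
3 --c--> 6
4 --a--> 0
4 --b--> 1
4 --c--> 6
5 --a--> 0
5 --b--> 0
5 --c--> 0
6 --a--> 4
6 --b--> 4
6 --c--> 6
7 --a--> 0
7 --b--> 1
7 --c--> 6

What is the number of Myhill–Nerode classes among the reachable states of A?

2

First remove the unreachable states {2}; 7 states remain.
Initial partition by acceptance: {3,4,5,7} | {0,1,6}.
Stable partition: {3,4,5,7} | {0,1,6} — 2 equivalence classes.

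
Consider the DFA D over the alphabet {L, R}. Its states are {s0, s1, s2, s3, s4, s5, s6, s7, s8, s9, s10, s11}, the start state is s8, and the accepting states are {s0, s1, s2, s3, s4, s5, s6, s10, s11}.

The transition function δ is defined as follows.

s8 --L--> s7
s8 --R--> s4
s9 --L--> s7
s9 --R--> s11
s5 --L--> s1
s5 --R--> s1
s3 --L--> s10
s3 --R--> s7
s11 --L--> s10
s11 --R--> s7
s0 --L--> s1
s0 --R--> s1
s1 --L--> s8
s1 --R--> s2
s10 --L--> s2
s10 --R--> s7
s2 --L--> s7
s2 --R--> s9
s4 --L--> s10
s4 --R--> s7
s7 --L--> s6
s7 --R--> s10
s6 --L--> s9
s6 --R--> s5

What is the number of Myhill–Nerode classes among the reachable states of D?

States {s0,s3} cannot be reached from the start state, so discard them.
Start with accepting vs non-accepting: {s1,s2,s4,s5,s6,s10,s11} | {s7,s8,s9}.
Split {s1,s2,s4,s5,s6,s10,s11} by δ(·,L) → {s4,s5,s10,s11} and {s1,s2,s6}.
On input L, block {s4,s5,s10,s11} splits into {s4,s11} and {s5,s10}.
Refine {s7,s8,s9} on symbol L: members go to different blocks, giving {s8,s9} and {s7}.
Split {s1,s2,s6} by δ(·,L) → {s1,s6} and {s2}.
Split {s1,s6} by δ(·,R) → {s1} and {s6}.
On input L, block {s5,s10} splits into {s5} and {s10}.
Stable partition: {s4,s11} | {s8,s9} | {s1} | {s5} | {s7} | {s2} | {s6} | {s10} — 8 equivalence classes.

8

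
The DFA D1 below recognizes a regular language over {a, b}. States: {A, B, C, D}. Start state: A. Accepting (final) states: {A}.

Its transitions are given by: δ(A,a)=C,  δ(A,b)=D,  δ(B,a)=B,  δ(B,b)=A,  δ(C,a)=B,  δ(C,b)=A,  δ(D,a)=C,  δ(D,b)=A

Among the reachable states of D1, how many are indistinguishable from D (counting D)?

Initial partition by acceptance: {A} | {B,C,D}.
Stable partition: {A} | {B,C,D} — 2 equivalence classes.
State D belongs to the block {B,C,D}, which has 3 states.

3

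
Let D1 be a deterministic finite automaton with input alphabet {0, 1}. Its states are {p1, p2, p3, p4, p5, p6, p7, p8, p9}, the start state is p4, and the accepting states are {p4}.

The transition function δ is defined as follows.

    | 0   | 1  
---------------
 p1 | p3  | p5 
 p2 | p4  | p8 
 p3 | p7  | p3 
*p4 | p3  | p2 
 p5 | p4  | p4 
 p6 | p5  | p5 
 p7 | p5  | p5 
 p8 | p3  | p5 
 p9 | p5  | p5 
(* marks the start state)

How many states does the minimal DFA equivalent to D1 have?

6

First remove the unreachable states {p1,p6,p9}; 6 states remain.
P0 = {p4} | {p2,p3,p5,p7,p8}.
Split {p2,p3,p5,p7,p8} by δ(·,0) → {p3,p7,p8} and {p2,p5}.
On input 0, block {p3,p7,p8} splits into {p3,p8} and {p7}.
On input 0, block {p3,p8} splits into {p3} and {p8}.
Refine {p2,p5} on symbol 1: members go to different blocks, giving {p2} and {p5}.
No further refinement is possible. Final partition (6 blocks): {p4} | {p3} | {p2} | {p7} | {p8} | {p5}.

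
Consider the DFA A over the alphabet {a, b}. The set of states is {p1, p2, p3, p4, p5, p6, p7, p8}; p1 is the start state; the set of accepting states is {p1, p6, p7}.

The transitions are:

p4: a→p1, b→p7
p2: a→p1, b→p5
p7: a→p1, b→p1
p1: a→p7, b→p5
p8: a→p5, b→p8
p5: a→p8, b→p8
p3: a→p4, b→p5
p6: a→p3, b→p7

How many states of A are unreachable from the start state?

No path from p1 leads to p2, p3, p4, p6; the other 4 states are all reachable.

4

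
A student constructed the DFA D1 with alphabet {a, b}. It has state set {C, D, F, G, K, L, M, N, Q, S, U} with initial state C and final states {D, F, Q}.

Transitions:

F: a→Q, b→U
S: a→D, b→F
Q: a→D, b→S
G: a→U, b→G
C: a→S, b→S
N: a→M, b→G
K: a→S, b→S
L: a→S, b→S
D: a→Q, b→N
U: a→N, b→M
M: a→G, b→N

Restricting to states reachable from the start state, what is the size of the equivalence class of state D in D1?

First remove the unreachable states {K,L}; 9 states remain.
Start with accepting vs non-accepting: {D,F,Q} | {C,G,M,N,S,U}.
Split {C,G,M,N,S,U} by δ(·,a) → {C,G,M,N,U} and {S}.
On input b, block {D,F,Q} splits into {D,F} and {Q}.
On input a, block {C,G,M,N,U} splits into {G,M,N,U} and {C}.
Stable partition: {D,F} | {G,M,N,U} | {S} | {Q} | {C} — 5 equivalence classes.
State D belongs to the block {D,F}, which has 2 states.

2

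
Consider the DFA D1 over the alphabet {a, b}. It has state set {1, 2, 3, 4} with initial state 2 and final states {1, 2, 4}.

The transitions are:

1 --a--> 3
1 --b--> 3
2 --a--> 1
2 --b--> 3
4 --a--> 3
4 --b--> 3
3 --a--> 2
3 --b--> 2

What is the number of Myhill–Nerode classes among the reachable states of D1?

3

States {4} cannot be reached from the start state, so discard them.
Start with accepting vs non-accepting: {1,2} | {3}.
On input a, block {1,2} splits into {1} and {2}.
No further refinement is possible. Final partition (3 blocks): {1} | {3} | {2}.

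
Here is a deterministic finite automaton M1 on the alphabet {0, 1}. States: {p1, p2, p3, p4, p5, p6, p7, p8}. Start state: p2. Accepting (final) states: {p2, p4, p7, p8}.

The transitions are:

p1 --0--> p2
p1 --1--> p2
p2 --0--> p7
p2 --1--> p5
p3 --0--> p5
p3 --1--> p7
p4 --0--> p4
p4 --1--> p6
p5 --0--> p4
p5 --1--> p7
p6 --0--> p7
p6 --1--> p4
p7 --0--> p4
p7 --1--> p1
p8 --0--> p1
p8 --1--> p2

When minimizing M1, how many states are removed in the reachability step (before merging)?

2

Starting at p2 and following transitions, the reachable set is {p1, p2, p4, p5, p6, p7}. That leaves p3, p8 unreachable — 2 in total.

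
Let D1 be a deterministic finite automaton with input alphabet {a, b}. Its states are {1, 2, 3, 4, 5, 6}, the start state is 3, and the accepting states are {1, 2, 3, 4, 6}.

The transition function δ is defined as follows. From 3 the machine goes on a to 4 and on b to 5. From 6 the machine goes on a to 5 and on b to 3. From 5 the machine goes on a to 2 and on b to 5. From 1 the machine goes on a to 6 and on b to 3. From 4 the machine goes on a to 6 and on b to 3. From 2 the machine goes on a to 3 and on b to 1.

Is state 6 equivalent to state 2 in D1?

All states are reachable from the start state.
Start with accepting vs non-accepting: {1,2,3,4,6} | {5}.
On input a, block {1,2,3,4,6} splits into {1,2,3,4} and {6}.
Refine {1,2,3,4} on symbol a: members go to different blocks, giving {1,4} and {2,3}.
On input a, block {2,3} splits into {2} and {3}.
The partition is now stable with 5 blocks: {1,4} | {5} | {6} | {2} | {3}.
6 and 2 end up in different blocks, so they are distinguishable. For instance, the string 'a' is accepted from only 2.

No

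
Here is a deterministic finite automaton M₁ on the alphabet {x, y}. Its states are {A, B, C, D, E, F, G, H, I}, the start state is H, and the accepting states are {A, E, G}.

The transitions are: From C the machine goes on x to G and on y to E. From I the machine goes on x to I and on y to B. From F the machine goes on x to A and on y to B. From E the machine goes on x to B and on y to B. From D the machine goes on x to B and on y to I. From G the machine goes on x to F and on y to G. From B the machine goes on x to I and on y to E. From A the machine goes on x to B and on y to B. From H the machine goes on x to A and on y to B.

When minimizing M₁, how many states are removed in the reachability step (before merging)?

4

Starting at H and following transitions, the reachable set is {A, B, E, H, I}. That leaves C, D, F, G unreachable — 4 in total.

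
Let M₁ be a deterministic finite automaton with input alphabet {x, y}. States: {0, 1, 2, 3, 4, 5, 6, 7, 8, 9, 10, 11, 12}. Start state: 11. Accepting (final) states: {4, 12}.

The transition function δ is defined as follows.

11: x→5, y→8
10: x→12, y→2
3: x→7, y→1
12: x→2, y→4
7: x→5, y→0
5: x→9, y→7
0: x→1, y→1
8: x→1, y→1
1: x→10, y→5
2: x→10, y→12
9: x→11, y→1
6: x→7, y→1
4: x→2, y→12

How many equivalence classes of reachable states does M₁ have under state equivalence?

8

States {3,6} cannot be reached from the start state, so discard them.
P0 = {4,12} | {0,1,2,5,7,8,9,10,11}.
Refine {0,1,2,5,7,8,9,10,11} on symbol x: members go to different blocks, giving {0,1,2,5,7,8,9,11} and {10}.
On input x, block {0,1,2,5,7,8,9,11} splits into {0,5,7,8,9,11} and {1,2}.
On input x, block {0,5,7,8,9,11} splits into {5,7,9,11} and {0,8}.
On input y, block {5,7,9,11} splits into {7,11} and {5} and {9}.
Refine {1,2} on symbol y: members go to different blocks, giving {1} and {2}.
Stable partition: {4,12} | {7,11} | {10} | {1} | {0,8} | {5} | {9} | {2} — 8 equivalence classes.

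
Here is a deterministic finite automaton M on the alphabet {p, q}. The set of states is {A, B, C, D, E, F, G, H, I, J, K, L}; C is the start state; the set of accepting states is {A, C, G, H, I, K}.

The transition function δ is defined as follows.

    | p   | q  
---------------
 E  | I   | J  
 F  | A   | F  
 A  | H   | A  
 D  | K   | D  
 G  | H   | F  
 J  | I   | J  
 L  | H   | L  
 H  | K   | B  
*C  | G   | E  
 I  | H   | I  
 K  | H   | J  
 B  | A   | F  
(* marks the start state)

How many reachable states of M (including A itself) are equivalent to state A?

States {D,L} cannot be reached from the start state, so discard them.
P0 = {A,C,G,H,I,K} | {B,E,F,J}.
Split {A,C,G,H,I,K} by δ(·,q) → {C,G,H,K} and {A,I}.
No further refinement is possible. Final partition (3 blocks): {C,G,H,K} | {B,E,F,J} | {A,I}.
The equivalence class containing A is {A,I}, of size 2.

2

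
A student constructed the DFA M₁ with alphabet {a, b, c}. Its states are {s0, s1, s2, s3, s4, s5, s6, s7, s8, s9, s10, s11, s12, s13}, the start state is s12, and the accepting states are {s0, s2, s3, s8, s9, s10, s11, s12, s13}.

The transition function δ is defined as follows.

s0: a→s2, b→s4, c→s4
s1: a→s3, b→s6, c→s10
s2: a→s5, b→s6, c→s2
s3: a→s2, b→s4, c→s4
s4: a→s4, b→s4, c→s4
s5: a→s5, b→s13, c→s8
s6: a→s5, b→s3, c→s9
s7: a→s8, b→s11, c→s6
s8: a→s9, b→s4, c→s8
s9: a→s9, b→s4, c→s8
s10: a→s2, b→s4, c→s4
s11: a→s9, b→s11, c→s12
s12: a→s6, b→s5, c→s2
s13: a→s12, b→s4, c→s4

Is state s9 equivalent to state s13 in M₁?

States {s0,s1,s7,s10,s11} cannot be reached from the start state, so discard them.
P0 = {s2,s3,s8,s9,s12,s13} | {s4,s5,s6}.
On input a, block {s2,s3,s8,s9,s12,s13} splits into {s3,s8,s9,s13} and {s2,s12}.
On input a, block {s3,s8,s9,s13} splits into {s3,s13} and {s8,s9}.
Refine {s4,s5,s6} on symbol b: members go to different blocks, giving {s5,s6} and {s4}.
The partition is now stable with 5 blocks: {s3,s13} | {s5,s6} | {s2,s12} | {s8,s9} | {s4}.
s9 and s13 end up in different blocks, so they are distinguishable. For instance, the string 'c' is accepted from only s9.

No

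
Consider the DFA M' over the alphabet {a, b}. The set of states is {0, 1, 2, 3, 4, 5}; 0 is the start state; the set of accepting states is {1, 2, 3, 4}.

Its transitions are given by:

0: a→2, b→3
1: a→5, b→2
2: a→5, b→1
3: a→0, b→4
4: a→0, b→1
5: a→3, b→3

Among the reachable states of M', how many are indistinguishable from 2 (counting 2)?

4

All states are reachable from the start state.
Initial partition by acceptance: {1,2,3,4} | {0,5}.
The partition is now stable with 2 blocks: {1,2,3,4} | {0,5}.
The equivalence class containing 2 is {1,2,3,4}, of size 4.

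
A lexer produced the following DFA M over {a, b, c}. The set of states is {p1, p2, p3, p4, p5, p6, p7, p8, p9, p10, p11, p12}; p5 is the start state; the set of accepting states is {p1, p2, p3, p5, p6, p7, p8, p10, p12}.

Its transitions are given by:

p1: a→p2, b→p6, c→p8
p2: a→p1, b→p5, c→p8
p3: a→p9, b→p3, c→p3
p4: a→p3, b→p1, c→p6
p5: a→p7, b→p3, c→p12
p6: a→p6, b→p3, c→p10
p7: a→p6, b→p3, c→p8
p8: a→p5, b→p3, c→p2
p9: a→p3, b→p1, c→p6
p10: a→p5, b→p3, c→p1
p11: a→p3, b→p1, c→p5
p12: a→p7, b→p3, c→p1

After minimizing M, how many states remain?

First remove the unreachable states {p4,p11}; 10 states remain.
Initial partition by acceptance: {p1,p2,p3,p5,p6,p7,p8,p10,p12} | {p9}.
Refine {p1,p2,p3,p5,p6,p7,p8,p10,p12} on symbol a: members go to different blocks, giving {p1,p2,p5,p6,p7,p8,p10,p12} and {p3}.
Split {p1,p2,p5,p6,p7,p8,p10,p12} by δ(·,b) → {p5,p6,p7,p8,p10,p12} and {p1,p2}.
Split {p5,p6,p7,p8,p10,p12} by δ(·,c) → {p5,p6,p7} and {p8,p10,p12}.
The partition is now stable with 5 blocks: {p5,p6,p7} | {p9} | {p3} | {p1,p2} | {p8,p10,p12}.

5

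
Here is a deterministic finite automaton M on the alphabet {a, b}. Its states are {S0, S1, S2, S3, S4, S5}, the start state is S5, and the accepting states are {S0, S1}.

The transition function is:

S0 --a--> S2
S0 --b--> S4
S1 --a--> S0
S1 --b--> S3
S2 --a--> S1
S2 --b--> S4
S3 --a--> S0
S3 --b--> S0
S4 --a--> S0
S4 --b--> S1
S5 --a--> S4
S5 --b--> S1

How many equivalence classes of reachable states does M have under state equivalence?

Start with accepting vs non-accepting: {S0,S1} | {S2,S3,S4,S5}.
Split {S0,S1} by δ(·,a) → {S0} and {S1}.
On input a, block {S2,S3,S4,S5} splits into {S3,S4} and {S2} and {S5}.
On input b, block {S3,S4} splits into {S3} and {S4}.
No further refinement is possible. Final partition (6 blocks): {S0} | {S3} | {S1} | {S2} | {S5} | {S4}.

6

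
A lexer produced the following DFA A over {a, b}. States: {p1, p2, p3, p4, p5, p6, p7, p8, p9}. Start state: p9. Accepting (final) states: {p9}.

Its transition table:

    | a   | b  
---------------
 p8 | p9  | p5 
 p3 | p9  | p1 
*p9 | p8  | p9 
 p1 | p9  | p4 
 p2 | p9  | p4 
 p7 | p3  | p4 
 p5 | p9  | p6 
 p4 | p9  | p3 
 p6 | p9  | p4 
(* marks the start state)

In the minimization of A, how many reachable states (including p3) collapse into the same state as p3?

6

Reachable states from the start: {p1,p3,p4,p5,p6,p8,p9}. Unreachable: {p2,p7} — drop them.
Start with accepting vs non-accepting: {p9} | {p1,p3,p4,p5,p6,p8}.
The partition is now stable with 2 blocks: {p9} | {p1,p3,p4,p5,p6,p8}.
The equivalence class containing p3 is {p1,p3,p4,p5,p6,p8}, of size 6.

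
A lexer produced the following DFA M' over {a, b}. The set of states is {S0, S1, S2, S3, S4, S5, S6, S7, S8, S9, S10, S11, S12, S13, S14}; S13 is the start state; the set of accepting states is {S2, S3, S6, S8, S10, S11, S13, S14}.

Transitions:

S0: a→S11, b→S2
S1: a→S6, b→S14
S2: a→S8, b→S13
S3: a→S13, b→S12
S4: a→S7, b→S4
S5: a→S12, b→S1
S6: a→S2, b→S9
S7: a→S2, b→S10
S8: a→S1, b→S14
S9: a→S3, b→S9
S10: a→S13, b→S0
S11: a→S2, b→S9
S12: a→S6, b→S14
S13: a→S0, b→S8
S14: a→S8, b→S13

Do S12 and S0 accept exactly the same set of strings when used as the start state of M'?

Yes

Reachable states from the start: {S0,S1,S2,S3,S6,S8,S9,S11,S12,S13,S14}. Unreachable: {S4,S5,S7,S10} — drop them.
P0 = {S2,S3,S6,S8,S11,S13,S14} | {S0,S1,S9,S12}.
On input a, block {S2,S3,S6,S8,S11,S13,S14} splits into {S2,S3,S6,S11,S14} and {S8,S13}.
On input a, block {S2,S3,S6,S11,S14} splits into {S2,S3,S14} and {S6,S11}.
Refine {S2,S3,S14} on symbol b: members go to different blocks, giving {S2,S14} and {S3}.
On input a, block {S0,S1,S9,S12} splits into {S0,S1,S12} and {S9}.
Split {S8,S13} by δ(·,b) → {S8} and {S13}.
Stable partition: {S2,S14} | {S0,S1,S12} | {S8} | {S6,S11} | {S3} | {S9} | {S13} — 7 equivalence classes.
S12 and S0 lie in the same block of the stable partition, so they are equivalent — no string distinguishes them.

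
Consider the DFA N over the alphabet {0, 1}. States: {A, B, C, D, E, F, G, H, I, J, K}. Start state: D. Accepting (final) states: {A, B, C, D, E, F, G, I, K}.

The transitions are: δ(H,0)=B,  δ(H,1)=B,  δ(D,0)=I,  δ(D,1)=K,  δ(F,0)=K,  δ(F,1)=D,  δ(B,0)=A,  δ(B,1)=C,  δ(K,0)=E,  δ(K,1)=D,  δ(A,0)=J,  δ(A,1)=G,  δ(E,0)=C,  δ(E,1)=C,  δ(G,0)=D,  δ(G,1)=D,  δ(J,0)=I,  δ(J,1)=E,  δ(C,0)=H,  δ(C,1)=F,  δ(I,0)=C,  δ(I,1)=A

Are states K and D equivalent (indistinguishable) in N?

All states are reachable from the start state.
Start with accepting vs non-accepting: {A,B,C,D,E,F,G,I,K} | {H,J}.
Split {A,B,C,D,E,F,G,I,K} by δ(·,0) → {B,D,E,F,G,I,K} and {A,C}.
Refine {B,D,E,F,G,I,K} on symbol 0: members go to different blocks, giving {D,F,G,K} and {B,E,I}.
Refine {D,F,G,K} on symbol 0: members go to different blocks, giving {D,K} and {F,G}.
The partition is now stable with 5 blocks: {D,K} | {H,J} | {A,C} | {B,E,I} | {F,G}.
K and D lie in the same block of the stable partition, so they are equivalent — no string distinguishes them.

Yes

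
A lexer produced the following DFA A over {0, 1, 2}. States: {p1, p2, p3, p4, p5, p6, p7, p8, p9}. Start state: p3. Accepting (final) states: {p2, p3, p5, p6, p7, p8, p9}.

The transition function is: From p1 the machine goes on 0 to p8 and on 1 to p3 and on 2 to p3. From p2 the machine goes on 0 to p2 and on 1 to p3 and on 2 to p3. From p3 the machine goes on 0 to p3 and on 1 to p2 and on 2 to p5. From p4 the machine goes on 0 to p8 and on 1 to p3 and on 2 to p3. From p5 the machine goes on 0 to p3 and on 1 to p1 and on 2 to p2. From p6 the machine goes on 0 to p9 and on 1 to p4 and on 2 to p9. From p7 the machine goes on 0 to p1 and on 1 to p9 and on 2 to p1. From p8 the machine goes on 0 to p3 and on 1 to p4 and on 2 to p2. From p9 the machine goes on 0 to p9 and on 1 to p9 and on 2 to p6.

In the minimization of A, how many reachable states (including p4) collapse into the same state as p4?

Reachable states from the start: {p1,p2,p3,p4,p5,p8}. Unreachable: {p6,p7,p9} — drop them.
Start with accepting vs non-accepting: {p2,p3,p5,p8} | {p1,p4}.
Refine {p2,p3,p5,p8} on symbol 1: members go to different blocks, giving {p2,p3} and {p5,p8}.
On input 2, block {p2,p3} splits into {p2} and {p3}.
No further refinement is possible. Final partition (4 blocks): {p2} | {p1,p4} | {p5,p8} | {p3}.
The equivalence class containing p4 is {p1,p4}, of size 2.

2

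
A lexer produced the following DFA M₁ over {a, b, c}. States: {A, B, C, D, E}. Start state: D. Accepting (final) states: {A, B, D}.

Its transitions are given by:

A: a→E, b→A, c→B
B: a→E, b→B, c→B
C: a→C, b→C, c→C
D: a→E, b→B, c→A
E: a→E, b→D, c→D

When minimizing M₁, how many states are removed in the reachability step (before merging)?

Starting at D and following transitions, the reachable set is {A, B, D, E}. That leaves C unreachable — 1 in total.

1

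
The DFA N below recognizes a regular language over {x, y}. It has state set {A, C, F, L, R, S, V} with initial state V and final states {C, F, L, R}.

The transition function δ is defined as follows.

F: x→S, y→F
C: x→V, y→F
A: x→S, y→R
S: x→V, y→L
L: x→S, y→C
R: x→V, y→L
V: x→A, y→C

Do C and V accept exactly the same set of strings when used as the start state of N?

P0 = {C,F,L,R} | {A,S,V}.
No further refinement is possible. Final partition (2 blocks): {C,F,L,R} | {A,S,V}.
C and V end up in different blocks, so they are distinguishable. For instance, the string 'ε' is accepted from only C.

No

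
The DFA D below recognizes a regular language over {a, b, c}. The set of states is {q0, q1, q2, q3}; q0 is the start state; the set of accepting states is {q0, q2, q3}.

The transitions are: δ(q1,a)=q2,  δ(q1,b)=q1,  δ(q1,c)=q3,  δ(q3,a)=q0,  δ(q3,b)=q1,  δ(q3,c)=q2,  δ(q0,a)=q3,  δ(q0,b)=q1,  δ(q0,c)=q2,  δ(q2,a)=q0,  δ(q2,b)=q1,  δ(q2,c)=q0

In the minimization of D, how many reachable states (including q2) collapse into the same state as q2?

Every state is reachable, so we keep all 4.
Initial partition by acceptance: {q0,q2,q3} | {q1}.
Stable partition: {q0,q2,q3} | {q1} — 2 equivalence classes.
State q2 belongs to the block {q0,q2,q3}, which has 3 states.

3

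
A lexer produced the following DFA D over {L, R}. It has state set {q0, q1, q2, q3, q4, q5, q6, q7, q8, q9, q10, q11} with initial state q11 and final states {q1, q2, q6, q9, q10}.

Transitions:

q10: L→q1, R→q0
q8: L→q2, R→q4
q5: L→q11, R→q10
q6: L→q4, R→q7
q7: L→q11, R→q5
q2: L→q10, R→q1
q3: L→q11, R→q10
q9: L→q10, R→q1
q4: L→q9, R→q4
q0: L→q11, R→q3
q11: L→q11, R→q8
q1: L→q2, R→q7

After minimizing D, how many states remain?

7

Reachable states from the start: {q0,q1,q2,q3,q4,q5,q7,q8,q9,q10,q11}. Unreachable: {q6} — drop them.
Initial partition by acceptance: {q1,q2,q9,q10} | {q0,q3,q4,q5,q7,q8,q11}.
On input R, block {q1,q2,q9,q10} splits into {q1,q10} and {q2,q9}.
Refine {q1,q10} on symbol L: members go to different blocks, giving {q1} and {q10}.
Split {q0,q3,q4,q5,q7,q8,q11} by δ(·,L) → {q0,q3,q5,q7,q11} and {q4,q8}.
On input R, block {q0,q3,q5,q7,q11} splits into {q0,q7} and {q3,q5} and {q11}.
Stable partition: {q1} | {q0,q7} | {q2,q9} | {q10} | {q4,q8} | {q3,q5} | {q11} — 7 equivalence classes.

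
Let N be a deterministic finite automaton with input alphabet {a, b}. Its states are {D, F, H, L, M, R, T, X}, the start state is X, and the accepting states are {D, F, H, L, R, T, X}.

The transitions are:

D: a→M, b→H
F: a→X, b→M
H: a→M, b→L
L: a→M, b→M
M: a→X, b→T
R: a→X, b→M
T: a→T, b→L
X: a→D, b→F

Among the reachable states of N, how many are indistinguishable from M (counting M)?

First remove the unreachable states {R}; 7 states remain.
Start with accepting vs non-accepting: {D,F,H,L,T,X} | {M}.
Refine {D,F,H,L,T,X} on symbol a: members go to different blocks, giving {F,T,X} and {D,H,L}.
Split {F,T,X} by δ(·,a) → {F,T} and {X}.
Split {F,T} by δ(·,a) → {F} and {T}.
Split {D,H,L} by δ(·,b) → {D,H} and {L}.
On input b, block {D,H} splits into {H} and {D}.
Stable partition: {F} | {M} | {H} | {X} | {T} | {L} | {D} — 7 equivalence classes.
The equivalence class containing M is {M}, of size 1.

1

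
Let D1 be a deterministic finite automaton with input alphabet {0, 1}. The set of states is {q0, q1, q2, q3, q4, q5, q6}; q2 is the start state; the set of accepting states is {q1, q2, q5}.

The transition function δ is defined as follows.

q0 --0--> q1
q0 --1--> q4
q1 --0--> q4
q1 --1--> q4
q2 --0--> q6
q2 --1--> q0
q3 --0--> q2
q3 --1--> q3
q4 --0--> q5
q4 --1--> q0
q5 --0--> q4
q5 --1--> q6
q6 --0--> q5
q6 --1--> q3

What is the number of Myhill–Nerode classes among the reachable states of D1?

2

Every state is reachable, so we keep all 7.
P0 = {q1,q2,q5} | {q0,q3,q4,q6}.
The partition is now stable with 2 blocks: {q1,q2,q5} | {q0,q3,q4,q6}.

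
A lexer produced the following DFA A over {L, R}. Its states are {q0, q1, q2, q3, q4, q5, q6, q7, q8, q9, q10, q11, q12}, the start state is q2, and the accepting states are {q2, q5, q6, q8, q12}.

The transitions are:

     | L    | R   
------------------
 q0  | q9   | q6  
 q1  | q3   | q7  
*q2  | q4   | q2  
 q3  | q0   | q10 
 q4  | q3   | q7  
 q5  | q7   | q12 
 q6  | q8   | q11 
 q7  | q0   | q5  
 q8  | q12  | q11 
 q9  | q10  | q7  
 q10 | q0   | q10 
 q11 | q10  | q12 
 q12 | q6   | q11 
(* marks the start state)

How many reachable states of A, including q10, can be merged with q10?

2

First remove the unreachable states {q1}; 12 states remain.
Start with accepting vs non-accepting: {q2,q5,q6,q8,q12} | {q0,q3,q4,q7,q9,q10,q11}.
Split {q2,q5,q6,q8,q12} by δ(·,L) → {q6,q8,q12} and {q2,q5}.
On input R, block {q0,q3,q4,q7,q9,q10,q11} splits into {q3,q4,q9,q10} and {q0,q11} and {q7}.
On input L, block {q3,q4,q9,q10} splits into {q3,q10} and {q4,q9}.
Split {q2,q5} by δ(·,L) → {q2} and {q5}.
Split {q0,q11} by δ(·,L) → {q0} and {q11}.
Stable partition: {q6,q8,q12} | {q3,q10} | {q2} | {q0} | {q7} | {q4,q9} | {q5} | {q11} — 8 equivalence classes.
The equivalence class containing q10 is {q3,q10}, of size 2.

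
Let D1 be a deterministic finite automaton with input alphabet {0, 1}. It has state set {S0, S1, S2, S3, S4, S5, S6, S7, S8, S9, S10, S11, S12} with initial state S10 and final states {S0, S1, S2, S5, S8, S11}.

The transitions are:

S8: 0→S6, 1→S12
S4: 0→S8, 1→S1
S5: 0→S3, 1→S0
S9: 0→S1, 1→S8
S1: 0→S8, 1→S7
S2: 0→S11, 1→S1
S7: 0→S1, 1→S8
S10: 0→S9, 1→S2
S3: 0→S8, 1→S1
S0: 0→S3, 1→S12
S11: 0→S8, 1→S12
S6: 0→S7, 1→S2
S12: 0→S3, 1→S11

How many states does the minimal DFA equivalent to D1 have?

8

Reachable states from the start: {S1,S2,S3,S6,S7,S8,S9,S10,S11,S12}. Unreachable: {S0,S4,S5} — drop them.
P0 = {S1,S2,S8,S11} | {S3,S6,S7,S9,S10,S12}.
Refine {S1,S2,S8,S11} on symbol 0: members go to different blocks, giving {S1,S2,S11} and {S8}.
On input 0, block {S1,S2,S11} splits into {S1,S11} and {S2}.
Split {S3,S6,S7,S9,S10,S12} by δ(·,0) → {S6,S10,S12} and {S7,S9} and {S3}.
Refine {S1,S11} on symbol 1: members go to different blocks, giving {S1} and {S11}.
On input 0, block {S6,S10,S12} splits into {S6,S10} and {S12}.
The partition is now stable with 8 blocks: {S1} | {S6,S10} | {S8} | {S2} | {S7,S9} | {S3} | {S11} | {S12}.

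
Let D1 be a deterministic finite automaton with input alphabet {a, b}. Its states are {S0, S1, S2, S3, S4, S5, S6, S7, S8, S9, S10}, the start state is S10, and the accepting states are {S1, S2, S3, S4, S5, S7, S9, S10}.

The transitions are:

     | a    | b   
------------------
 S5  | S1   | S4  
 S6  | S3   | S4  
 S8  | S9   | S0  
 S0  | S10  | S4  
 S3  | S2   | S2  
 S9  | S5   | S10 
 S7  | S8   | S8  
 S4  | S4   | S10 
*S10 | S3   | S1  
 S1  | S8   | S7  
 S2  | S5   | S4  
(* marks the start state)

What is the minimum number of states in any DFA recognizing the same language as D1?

10

States {S6} cannot be reached from the start state, so discard them.
P0 = {S1,S2,S3,S4,S5,S7,S9,S10} | {S0,S8}.
On input a, block {S1,S2,S3,S4,S5,S7,S9,S10} splits into {S2,S3,S4,S5,S9,S10} and {S1,S7}.
Refine {S2,S3,S4,S5,S9,S10} on symbol a: members go to different blocks, giving {S2,S3,S4,S9,S10} and {S5}.
Split {S2,S3,S4,S9,S10} by δ(·,a) → {S3,S4,S10} and {S2,S9}.
Split {S3,S4,S10} by δ(·,a) → {S4,S10} and {S3}.
On input a, block {S4,S10} splits into {S4} and {S10}.
On input a, block {S0,S8} splits into {S0} and {S8}.
Split {S1,S7} by δ(·,b) → {S1} and {S7}.
Refine {S2,S9} on symbol b: members go to different blocks, giving {S2} and {S9}.
The partition is now stable with 10 blocks: {S4} | {S0} | {S1} | {S5} | {S2} | {S3} | {S10} | {S8} | {S7} | {S9}.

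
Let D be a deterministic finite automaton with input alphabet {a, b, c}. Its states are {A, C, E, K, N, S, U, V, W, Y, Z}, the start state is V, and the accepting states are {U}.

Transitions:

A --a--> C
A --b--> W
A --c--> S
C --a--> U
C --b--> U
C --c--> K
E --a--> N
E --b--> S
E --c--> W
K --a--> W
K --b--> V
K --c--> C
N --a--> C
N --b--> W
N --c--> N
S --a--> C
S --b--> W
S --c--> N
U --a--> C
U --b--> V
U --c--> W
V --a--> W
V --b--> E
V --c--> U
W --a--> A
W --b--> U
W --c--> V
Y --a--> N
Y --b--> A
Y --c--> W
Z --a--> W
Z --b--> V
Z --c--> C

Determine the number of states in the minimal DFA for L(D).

7

First remove the unreachable states {Y,Z}; 9 states remain.
P0 = {U} | {A,C,E,K,N,S,V,W}.
Split {A,C,E,K,N,S,V,W} by δ(·,a) → {A,E,K,N,S,V,W} and {C}.
On input a, block {A,E,K,N,S,V,W} splits into {E,K,V,W} and {A,N,S}.
Split {E,K,V,W} by δ(·,a) → {E,W} and {K,V}.
On input b, block {E,W} splits into {W} and {E}.
Split {K,V} by δ(·,b) → {K} and {V}.
Stable partition: {U} | {W} | {C} | {A,N,S} | {K} | {E} | {V} — 7 equivalence classes.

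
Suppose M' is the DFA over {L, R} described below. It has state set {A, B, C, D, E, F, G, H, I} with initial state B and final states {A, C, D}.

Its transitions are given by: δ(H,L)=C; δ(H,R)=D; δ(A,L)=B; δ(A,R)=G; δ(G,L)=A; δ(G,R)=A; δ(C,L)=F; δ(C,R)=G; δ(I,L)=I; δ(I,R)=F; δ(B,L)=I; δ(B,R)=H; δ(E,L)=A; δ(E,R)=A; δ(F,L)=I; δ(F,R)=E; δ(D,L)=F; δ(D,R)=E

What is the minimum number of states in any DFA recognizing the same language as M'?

4

Every state is reachable, so we keep all 9.
Start with accepting vs non-accepting: {A,C,D} | {B,E,F,G,H,I}.
Refine {B,E,F,G,H,I} on symbol L: members go to different blocks, giving {B,F,I} and {E,G,H}.
Refine {B,F,I} on symbol R: members go to different blocks, giving {B,F} and {I}.
No further refinement is possible. Final partition (4 blocks): {A,C,D} | {B,F} | {E,G,H} | {I}.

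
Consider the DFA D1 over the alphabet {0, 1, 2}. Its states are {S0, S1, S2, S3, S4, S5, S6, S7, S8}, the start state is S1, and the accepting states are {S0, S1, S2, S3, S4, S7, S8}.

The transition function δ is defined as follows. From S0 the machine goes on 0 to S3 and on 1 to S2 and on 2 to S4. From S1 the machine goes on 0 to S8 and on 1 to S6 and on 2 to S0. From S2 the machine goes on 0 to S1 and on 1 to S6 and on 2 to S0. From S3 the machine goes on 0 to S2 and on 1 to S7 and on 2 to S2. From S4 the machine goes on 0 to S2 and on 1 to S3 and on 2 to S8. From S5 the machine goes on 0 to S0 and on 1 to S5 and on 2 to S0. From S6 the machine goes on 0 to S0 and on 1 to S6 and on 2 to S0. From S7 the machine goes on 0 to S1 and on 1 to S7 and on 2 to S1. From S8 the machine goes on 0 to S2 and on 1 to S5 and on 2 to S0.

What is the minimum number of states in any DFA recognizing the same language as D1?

All states are reachable from the start state.
Start with accepting vs non-accepting: {S0,S1,S2,S3,S4,S7,S8} | {S5,S6}.
Refine {S0,S1,S2,S3,S4,S7,S8} on symbol 1: members go to different blocks, giving {S0,S3,S4,S7} and {S1,S2,S8}.
Refine {S0,S3,S4,S7} on symbol 0: members go to different blocks, giving {S3,S4,S7} and {S0}.
No further refinement is possible. Final partition (4 blocks): {S3,S4,S7} | {S5,S6} | {S1,S2,S8} | {S0}.

4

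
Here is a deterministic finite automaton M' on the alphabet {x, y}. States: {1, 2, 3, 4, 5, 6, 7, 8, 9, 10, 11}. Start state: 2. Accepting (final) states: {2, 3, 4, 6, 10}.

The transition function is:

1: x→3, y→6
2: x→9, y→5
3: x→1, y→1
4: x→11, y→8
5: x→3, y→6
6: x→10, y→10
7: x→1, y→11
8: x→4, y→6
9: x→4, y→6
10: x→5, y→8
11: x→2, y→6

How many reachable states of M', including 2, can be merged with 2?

4

First remove the unreachable states {7}; 10 states remain.
Start with accepting vs non-accepting: {2,3,4,6,10} | {1,5,8,9,11}.
Split {2,3,4,6,10} by δ(·,x) → {2,3,4,10} and {6}.
Stable partition: {2,3,4,10} | {1,5,8,9,11} | {6} — 3 equivalence classes.
The equivalence class containing 2 is {2,3,4,10}, of size 4.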